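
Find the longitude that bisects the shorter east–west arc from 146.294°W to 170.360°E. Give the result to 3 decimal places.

Signed shortest Δλ from -146.294° to +170.360° is -43.346°.
Midpoint longitude = -146.294° + (-43.346°)/2 = -146.294° − 21.673° = -167.967°.
(The naïve average (-146.294 + +170.360)/2 = 12.033° is on the wrong side of the globe.)

167.967°W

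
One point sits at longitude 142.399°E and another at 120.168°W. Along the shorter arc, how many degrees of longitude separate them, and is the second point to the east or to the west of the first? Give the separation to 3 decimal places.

Raw difference: -120.168 − 142.399 = -262.567°.
Normalise into (−180°, 180°]: -262.567° + 360° = 97.433°.
Positive ⇒ the second point lies to the east; separation 97.433°.

97.433° east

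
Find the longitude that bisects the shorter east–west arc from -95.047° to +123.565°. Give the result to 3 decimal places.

Signed shortest Δλ from -95.047° to +123.565° is -141.388°.
Midpoint longitude = -95.047° + (-141.388°)/2 = -95.047° − 70.694° = -165.741°.
(The naïve average (-95.047 + +123.565)/2 = 14.259° is on the wrong side of the globe.)

-165.741°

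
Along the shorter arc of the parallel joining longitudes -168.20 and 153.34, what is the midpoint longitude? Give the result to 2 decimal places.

Signed shortest Δλ from -168.20° to +153.34° is -38.46°.
Midpoint longitude = -168.20° + (-38.46°)/2 = -168.20° − 19.23° = -187.43°.
Normalise into (−180°, 180°]: +172.57°.
(The naïve average (-168.20 + +153.34)/2 = -7.43° is on the wrong side of the globe.)

+172.57°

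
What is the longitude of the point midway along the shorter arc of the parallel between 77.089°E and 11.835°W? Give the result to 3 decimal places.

32.627°E

Signed shortest Δλ from +77.089° to -11.835° is -88.924°.
Midpoint longitude = +77.089° + (-88.924°)/2 = +77.089° − 44.462° = +32.627°.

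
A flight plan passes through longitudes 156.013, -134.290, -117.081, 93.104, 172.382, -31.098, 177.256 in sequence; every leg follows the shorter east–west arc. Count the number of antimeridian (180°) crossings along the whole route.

Leg 1: +156.013° → -134.290°, shortest Δλ = 69.697° (east) — crosses 180°.
Leg 2: -134.290° → -117.081°, shortest Δλ = 17.209° (east) — does not cross 180°.
Leg 3: -117.081° → +93.104°, shortest Δλ = -149.815° (west) — crosses 180°.
Leg 4: +93.104° → +172.382°, shortest Δλ = 79.278° (east) — does not cross 180°.
Leg 5: +172.382° → -31.098°, shortest Δλ = 156.52° (east) — crosses 180°.
Leg 6: -31.098° → +177.256°, shortest Δλ = -151.646° (west) — crosses 180°.
Total crossings: 4.

4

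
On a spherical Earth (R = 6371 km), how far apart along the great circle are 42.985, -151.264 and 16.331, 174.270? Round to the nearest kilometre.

Δλ = 174.270 − -151.264 = 325.534°; wrapped into (−180°, 180°]: -34.466°.
Δφ = 16.331 − 42.985 = -26.654°.
a = sin²(Δφ/2) + cos φ₁ · cos φ₂ · sin²(Δλ/2) = 0.114749.
c = 2·atan2(√a, √(1−a)) = 0.69117 rad → d = 6371·c ≈ 4403.44 km.

4403 km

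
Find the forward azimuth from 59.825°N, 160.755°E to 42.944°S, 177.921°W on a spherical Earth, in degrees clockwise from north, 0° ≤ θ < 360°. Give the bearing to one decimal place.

164.1°

Δλ = -177.921 − 160.755 = -338.676°; wrapped into (−180°, 180°]: 21.324°.
θ = atan2( sin Δλ · cos φ₂ , cos φ₁ · sin φ₂ − sin φ₁ · cos φ₂ · cos Δλ )
  = atan2(0.26619, -0.93195) = 164.059° → normalised to [0°, 360°): 164.059°.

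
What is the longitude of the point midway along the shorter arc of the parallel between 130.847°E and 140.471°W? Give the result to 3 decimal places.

175.188°E

Signed shortest Δλ from +130.847° to -140.471° is +88.682°.
Midpoint longitude = +130.847° + (+88.682°)/2 = +130.847° + 44.341° = +175.188°.
(The naïve average (+130.847 + -140.471)/2 = -4.812° is on the wrong side of the globe.)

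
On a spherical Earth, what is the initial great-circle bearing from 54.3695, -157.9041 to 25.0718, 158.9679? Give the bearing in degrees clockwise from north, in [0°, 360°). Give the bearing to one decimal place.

Δλ = 158.9679 − -157.9041 = 316.8720°; wrapped into (−180°, 180°]: -43.1280°.
θ = atan2( sin Δλ · cos φ₂ , cos φ₁ · sin φ₂ − sin φ₁ · cos φ₂ · cos Δλ )
  = atan2(-0.61922, -0.29044) = -115.129° → normalised to [0°, 360°): 244.871°.

244.9°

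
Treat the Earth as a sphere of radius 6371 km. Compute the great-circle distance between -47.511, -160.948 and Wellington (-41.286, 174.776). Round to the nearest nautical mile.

1101 nmi

Δλ = 174.776 − -160.948 = 335.724°; wrapped into (−180°, 180°]: -24.276°.
Δφ = -41.286 − -47.511 = 6.225°.
a = sin²(Δφ/2) + cos φ₁ · cos φ₂ · sin²(Δλ/2) = 0.025388.
c = 2·atan2(√a, √(1−a)) = 0.32004 rad → d = 6371·c ≈ 2038.95 km ≈ 1100.95 nmi.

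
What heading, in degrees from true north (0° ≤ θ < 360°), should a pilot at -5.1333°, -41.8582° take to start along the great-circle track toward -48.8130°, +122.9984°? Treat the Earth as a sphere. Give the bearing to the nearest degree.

168°

Δλ = 122.9984 − -41.8582 = 164.8566°.
θ = atan2( sin Δλ · cos φ₂ , cos φ₁ · sin φ₂ − sin φ₁ · cos φ₂ · cos Δλ )
  = atan2(0.17203, -0.80642) = 167.958° → normalised to [0°, 360°): 167.958°.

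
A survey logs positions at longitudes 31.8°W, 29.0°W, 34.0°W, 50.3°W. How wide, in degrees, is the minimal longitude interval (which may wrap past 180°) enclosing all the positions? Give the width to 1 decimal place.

Sort the longitudes: -50.3°, -34.0°, -31.8°, -29.0°.
Eastward gaps between consecutive values (wrapping around): 16.3°, 2.2°, 2.8°, 338.7°.
Largest gap = 338.7° ⇒ minimal covering band is its complement: 360° − 338.7° = 21.3°.
Band runs from -50.3° eastward to -29.0°.

21.3°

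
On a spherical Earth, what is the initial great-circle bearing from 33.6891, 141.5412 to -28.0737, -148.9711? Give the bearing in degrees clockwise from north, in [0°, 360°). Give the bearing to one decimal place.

124.3°

Δλ = -148.9711 − 141.5412 = -290.5123°; wrapped into (−180°, 180°]: 69.4877°.
θ = atan2( sin Δλ · cos φ₂ , cos φ₁ · sin φ₂ − sin φ₁ · cos φ₂ · cos Δλ )
  = atan2(0.82640, -0.56307) = 124.269° → normalised to [0°, 360°): 124.269°.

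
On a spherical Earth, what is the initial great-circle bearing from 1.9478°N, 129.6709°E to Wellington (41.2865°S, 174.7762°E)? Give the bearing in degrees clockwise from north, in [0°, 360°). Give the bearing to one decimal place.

Δλ = 174.7762 − 129.6709 = 45.1053°.
θ = atan2( sin Δλ · cos φ₂ , cos φ₁ · sin φ₂ − sin φ₁ · cos φ₂ · cos Δλ )
  = atan2(0.53231, -0.67747) = 141.842° → normalised to [0°, 360°): 141.842°.

141.8°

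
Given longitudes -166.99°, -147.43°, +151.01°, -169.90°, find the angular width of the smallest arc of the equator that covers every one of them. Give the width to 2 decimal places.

Sort the longitudes: -169.90°, -166.99°, -147.43°, +151.01°.
Eastward gaps between consecutive values (wrapping around): 2.91°, 19.56°, 298.44°, 39.09°.
Largest gap = 298.44° ⇒ minimal covering band is its complement: 360° − 298.44° = 61.56°.
Band runs from +151.01° eastward to -147.43°, crossing the antimeridian.

61.56°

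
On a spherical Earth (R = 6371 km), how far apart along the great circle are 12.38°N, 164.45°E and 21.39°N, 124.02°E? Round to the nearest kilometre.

4404 km

Δλ = 124.02 − 164.45 = -40.43°.
Δφ = 21.39 − 12.38 = 9.01°.
a = sin²(Δφ/2) + cos φ₁ · cos φ₂ · sin²(Δλ/2) = 0.114761.
c = 2·atan2(√a, √(1−a)) = 0.69120 rad → d = 6371·c ≈ 4403.66 km.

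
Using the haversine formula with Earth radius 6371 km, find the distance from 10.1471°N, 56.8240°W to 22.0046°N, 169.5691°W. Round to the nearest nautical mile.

6404 nmi

Δλ = -169.5691 − -56.8240 = -112.7451°.
Δφ = 22.0046 − 10.1471 = 11.8575°.
a = sin²(Δφ/2) + cos φ₁ · cos φ₂ · sin²(Δλ/2) = 0.643425.
c = 2·atan2(√a, √(1−a)) = 1.86173 rad → d = 6371·c ≈ 11861.11 km ≈ 6404.49 nmi.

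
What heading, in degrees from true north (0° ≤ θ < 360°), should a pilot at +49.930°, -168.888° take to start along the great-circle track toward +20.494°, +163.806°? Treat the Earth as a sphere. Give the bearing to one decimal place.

226.2°

Δλ = 163.806 − -168.888 = 332.694°; wrapped into (−180°, 180°]: -27.306°.
θ = atan2( sin Δλ · cos φ₂ , cos φ₁ · sin φ₂ − sin φ₁ · cos φ₂ · cos Δλ )
  = atan2(-0.42971, -0.41157) = -133.765° → normalised to [0°, 360°): 226.235°.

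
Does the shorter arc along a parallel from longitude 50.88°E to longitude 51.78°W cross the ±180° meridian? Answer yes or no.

Signed shortest Δλ = ((-51.78 − 50.88 + 180) mod 360) − 180 = -102.66°.
Going west by 102.66° from +50.88° reaches -51.78° without touching 180°.

No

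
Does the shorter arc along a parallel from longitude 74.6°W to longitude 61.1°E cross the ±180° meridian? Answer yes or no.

No

Signed shortest Δλ = ((61.1 − -74.6 + 180) mod 360) − 180 = 135.7°.
Going east by 135.7° from -74.6° reaches +61.1° without touching 180°.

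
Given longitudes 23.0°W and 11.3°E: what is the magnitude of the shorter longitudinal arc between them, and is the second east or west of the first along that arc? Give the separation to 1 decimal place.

34.3° east

Raw difference: 11.3 − -23.0 = 34.3°.
Normalise into (−180°, 180°]: 34.3° stays 34.3°.
Positive ⇒ the second point lies to the east; separation 34.3°.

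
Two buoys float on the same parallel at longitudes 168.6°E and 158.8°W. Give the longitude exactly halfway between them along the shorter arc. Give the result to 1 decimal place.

Signed shortest Δλ from +168.6° to -158.8° is +32.6°.
Midpoint longitude = +168.6° + (+32.6°)/2 = +168.6° + 16.3° = +184.9°.
Normalise into (−180°, 180°]: -175.1°.
(The naïve average (+168.6 + -158.8)/2 = 4.9° is on the wrong side of the globe.)

175.1°W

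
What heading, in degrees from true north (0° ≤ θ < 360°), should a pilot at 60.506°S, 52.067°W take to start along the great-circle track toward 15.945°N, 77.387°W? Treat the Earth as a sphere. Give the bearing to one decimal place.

Δλ = -77.387 − -52.067 = -25.320°.
θ = atan2( sin Δλ · cos φ₂ , cos φ₁ · sin φ₂ − sin φ₁ · cos φ₂ · cos Δλ )
  = atan2(-0.41122, 0.89177) = -24.756° → normalised to [0°, 360°): 335.244°.

335.2°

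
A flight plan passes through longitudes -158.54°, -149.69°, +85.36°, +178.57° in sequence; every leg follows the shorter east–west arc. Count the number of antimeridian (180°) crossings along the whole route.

Leg 1: -158.54° → -149.69°, shortest Δλ = 8.85° (east) — does not cross 180°.
Leg 2: -149.69° → +85.36°, shortest Δλ = -124.95° (west) — crosses 180°.
Leg 3: +85.36° → +178.57°, shortest Δλ = 93.21° (east) — does not cross 180°.
Total crossings: 1.

1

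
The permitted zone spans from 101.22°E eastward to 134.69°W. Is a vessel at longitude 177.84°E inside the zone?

Band width going east from +101.22° to -134.69°: ((-134.69 − 101.22) mod 360) = 124.09°.
Offset of +177.84° east of the west edge: ((177.84 − 101.22) mod 360) = 76.62°.
76.62° ≤ 124.09° ⇒ inside.

Yes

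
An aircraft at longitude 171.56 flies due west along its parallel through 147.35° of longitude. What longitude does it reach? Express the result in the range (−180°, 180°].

+24.21°

Start at +171.56°; shift −147.35° → +24.21°.
+24.21° already lies in (−180°, 180°].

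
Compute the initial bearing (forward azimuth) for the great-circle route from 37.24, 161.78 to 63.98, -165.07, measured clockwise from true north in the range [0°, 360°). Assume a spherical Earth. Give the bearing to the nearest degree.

Δλ = -165.07 − 161.78 = -326.85°; wrapped into (−180°, 180°]: 33.15°.
θ = atan2( sin Δλ · cos φ₂ , cos φ₁ · sin φ₂ − sin φ₁ · cos φ₂ · cos Δλ )
  = atan2(0.23989, 0.49315) = 25.940° → normalised to [0°, 360°): 25.940°.

26°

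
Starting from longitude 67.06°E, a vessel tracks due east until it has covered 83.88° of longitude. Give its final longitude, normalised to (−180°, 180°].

150.94°E

Start at +67.06°; shift +83.88° → +150.94°.
+150.94° already lies in (−180°, 180°].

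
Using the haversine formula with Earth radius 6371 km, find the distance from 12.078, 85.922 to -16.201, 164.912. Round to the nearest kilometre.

Δλ = 164.912 − 85.922 = 78.990°.
Δφ = -16.201 − 12.078 = -28.279°.
a = sin²(Δφ/2) + cos φ₁ · cos φ₂ · sin²(Δλ/2) = 0.439522.
c = 2·atan2(√a, √(1−a)) = 1.44954 rad → d = 6371·c ≈ 9235.04 km.

9235 km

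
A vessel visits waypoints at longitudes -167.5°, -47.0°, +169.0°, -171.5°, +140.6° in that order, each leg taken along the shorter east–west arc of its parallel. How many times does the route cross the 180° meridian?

Leg 1: -167.5° → -47.0°, shortest Δλ = 120.5° (east) — does not cross 180°.
Leg 2: -47.0° → +169.0°, shortest Δλ = -144.0° (west) — crosses 180°.
Leg 3: +169.0° → -171.5°, shortest Δλ = 19.5° (east) — crosses 180°.
Leg 4: -171.5° → +140.6°, shortest Δλ = -47.9° (west) — crosses 180°.
Total crossings: 3.

3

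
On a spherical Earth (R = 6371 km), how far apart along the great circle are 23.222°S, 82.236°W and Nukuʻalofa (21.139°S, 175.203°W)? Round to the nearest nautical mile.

Δλ = -175.203 − -82.236 = -92.967°.
Δφ = -21.139 − -23.222 = 2.083°.
a = sin²(Δφ/2) + cos φ₁ · cos φ₂ · sin²(Δλ/2) = 0.451086.
c = 2·atan2(√a, √(1−a)) = 1.47281 rad → d = 6371·c ≈ 9383.28 km ≈ 5066.56 nmi.

5067 nmi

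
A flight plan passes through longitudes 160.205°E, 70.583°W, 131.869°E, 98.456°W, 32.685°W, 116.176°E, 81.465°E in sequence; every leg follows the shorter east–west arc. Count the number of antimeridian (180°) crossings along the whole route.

Leg 1: +160.205° → -70.583°, shortest Δλ = 129.212° (east) — crosses 180°.
Leg 2: -70.583° → +131.869°, shortest Δλ = -157.548° (west) — crosses 180°.
Leg 3: +131.869° → -98.456°, shortest Δλ = 129.675° (east) — crosses 180°.
Leg 4: -98.456° → -32.685°, shortest Δλ = 65.771° (east) — does not cross 180°.
Leg 5: -32.685° → +116.176°, shortest Δλ = 148.861° (east) — does not cross 180°.
Leg 6: +116.176° → +81.465°, shortest Δλ = -34.711° (west) — does not cross 180°.
Total crossings: 3.

3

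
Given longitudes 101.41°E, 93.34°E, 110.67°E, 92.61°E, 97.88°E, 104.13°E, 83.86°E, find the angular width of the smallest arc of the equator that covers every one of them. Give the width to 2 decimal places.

Sort the longitudes: +83.86°, +92.61°, +93.34°, +97.88°, +101.41°, +104.13°, +110.67°.
Eastward gaps between consecutive values (wrapping around): 8.75°, 0.73°, 4.54°, 3.53°, 2.72°, 6.54°, 333.19°.
Largest gap = 333.19° ⇒ minimal covering band is its complement: 360° − 333.19° = 26.81°.
Band runs from +83.86° eastward to +110.67°.

26.81°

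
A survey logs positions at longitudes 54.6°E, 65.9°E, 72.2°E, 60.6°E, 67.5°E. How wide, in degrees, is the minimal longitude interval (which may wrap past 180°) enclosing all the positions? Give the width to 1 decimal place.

Sort the longitudes: +54.6°, +60.6°, +65.9°, +67.5°, +72.2°.
Eastward gaps between consecutive values (wrapping around): 6.0°, 5.3°, 1.6°, 4.7°, 342.4°.
Largest gap = 342.4° ⇒ minimal covering band is its complement: 360° − 342.4° = 17.6°.
Band runs from +54.6° eastward to +72.2°.

17.6°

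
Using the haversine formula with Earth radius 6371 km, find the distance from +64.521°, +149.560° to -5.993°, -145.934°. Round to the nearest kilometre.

Δλ = -145.934 − 149.560 = -295.494°; wrapped into (−180°, 180°]: 64.506°.
Δφ = -5.993 − 64.521 = -70.514°.
a = sin²(Δφ/2) + cos φ₁ · cos φ₂ · sin²(Δλ/2) = 0.455054.
c = 2·atan2(√a, √(1−a)) = 1.48078 rad → d = 6371·c ≈ 9434.07 km.

9434 km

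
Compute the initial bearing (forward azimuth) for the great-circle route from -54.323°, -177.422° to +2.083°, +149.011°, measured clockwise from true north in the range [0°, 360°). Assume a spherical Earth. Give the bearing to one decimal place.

Δλ = 149.011 − -177.422 = 326.433°; wrapped into (−180°, 180°]: -33.567°.
θ = atan2( sin Δλ · cos φ₂ , cos φ₁ · sin φ₂ − sin φ₁ · cos φ₂ · cos Δλ )
  = atan2(-0.55255, 0.69761) = -38.381° → normalised to [0°, 360°): 321.619°.

321.6°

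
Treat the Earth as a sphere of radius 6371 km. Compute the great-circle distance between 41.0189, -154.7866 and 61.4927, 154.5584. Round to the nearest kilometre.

4046 km

Δλ = 154.5584 − -154.7866 = 309.3450°; wrapped into (−180°, 180°]: -50.6550°.
Δφ = 61.4927 − 41.0189 = 20.4738°.
a = sin²(Δφ/2) + cos φ₁ · cos φ₂ · sin²(Δλ/2) = 0.097484.
c = 2·atan2(√a, √(1−a)) = 0.63507 rad → d = 6371·c ≈ 4046.01 km.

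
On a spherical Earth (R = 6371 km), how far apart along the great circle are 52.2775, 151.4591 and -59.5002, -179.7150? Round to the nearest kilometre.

Δλ = -179.7150 − 151.4591 = -331.1741°; wrapped into (−180°, 180°]: 28.8259°.
Δφ = -59.5002 − 52.2775 = -111.7777°.
a = sin²(Δφ/2) + cos φ₁ · cos φ₂ · sin²(Δλ/2) = 0.704742.
c = 2·atan2(√a, √(1−a)) = 1.99269 rad → d = 6371·c ≈ 12695.40 km.

12695 km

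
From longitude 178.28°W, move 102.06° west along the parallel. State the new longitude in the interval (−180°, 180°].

Start at -178.28°; shift −102.06° → -280.34°.
-280.34° lies outside (−180°, 180°]; add 360° → +79.66°.

79.66°E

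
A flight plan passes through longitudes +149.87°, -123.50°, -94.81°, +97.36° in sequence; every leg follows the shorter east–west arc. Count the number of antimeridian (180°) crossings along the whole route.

2

Leg 1: +149.87° → -123.50°, shortest Δλ = 86.63° (east) — crosses 180°.
Leg 2: -123.50° → -94.81°, shortest Δλ = 28.69° (east) — does not cross 180°.
Leg 3: -94.81° → +97.36°, shortest Δλ = -167.83° (west) — crosses 180°.
Total crossings: 2.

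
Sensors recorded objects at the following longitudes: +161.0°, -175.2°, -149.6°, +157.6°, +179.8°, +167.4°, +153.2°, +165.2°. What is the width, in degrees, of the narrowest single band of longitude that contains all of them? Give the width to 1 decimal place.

57.2°

Sort the longitudes: -175.2°, -149.6°, +153.2°, +157.6°, +161.0°, +165.2°, +167.4°, +179.8°.
Eastward gaps between consecutive values (wrapping around): 25.6°, 302.8°, 4.4°, 3.4°, 4.2°, 2.2°, 12.4°, 5.0°.
Largest gap = 302.8° ⇒ minimal covering band is its complement: 360° − 302.8° = 57.2°.
Band runs from +153.2° eastward to -149.6°, crossing the antimeridian.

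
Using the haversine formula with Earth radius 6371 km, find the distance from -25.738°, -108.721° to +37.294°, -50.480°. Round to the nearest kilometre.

Δλ = -50.480 − -108.721 = 58.241°.
Δφ = 37.294 − -25.738 = 63.032°.
a = sin²(Δφ/2) + cos φ₁ · cos φ₂ · sin²(Δλ/2) = 0.442966.
c = 2·atan2(√a, √(1−a)) = 1.45648 rad → d = 6371·c ≈ 9279.23 km.

9279 km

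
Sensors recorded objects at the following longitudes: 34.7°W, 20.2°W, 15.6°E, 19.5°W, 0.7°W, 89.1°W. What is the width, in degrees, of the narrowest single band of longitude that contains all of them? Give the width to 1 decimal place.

104.7°

Sort the longitudes: -89.1°, -34.7°, -20.2°, -19.5°, -0.7°, +15.6°.
Eastward gaps between consecutive values (wrapping around): 54.4°, 14.5°, 0.7°, 18.8°, 16.3°, 255.3°.
Largest gap = 255.3° ⇒ minimal covering band is its complement: 360° − 255.3° = 104.7°.
Band runs from -89.1° eastward to +15.6°.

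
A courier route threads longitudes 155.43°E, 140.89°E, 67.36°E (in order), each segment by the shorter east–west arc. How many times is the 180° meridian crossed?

0

Leg 1: +155.43° → +140.89°, shortest Δλ = -14.54° (west) — does not cross 180°.
Leg 2: +140.89° → +67.36°, shortest Δλ = -73.53° (west) — does not cross 180°.
Total crossings: 0.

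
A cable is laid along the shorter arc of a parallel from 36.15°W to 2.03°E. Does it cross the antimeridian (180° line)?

Signed shortest Δλ = ((2.03 − -36.15 + 180) mod 360) − 180 = 38.18°.
Going east by 38.18° from -36.15° reaches +2.03° without touching 180°.

No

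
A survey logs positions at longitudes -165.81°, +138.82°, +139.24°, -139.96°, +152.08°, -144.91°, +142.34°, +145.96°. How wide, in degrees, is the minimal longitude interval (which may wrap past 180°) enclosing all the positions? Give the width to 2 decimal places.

81.22°

Sort the longitudes: -165.81°, -144.91°, -139.96°, +138.82°, +139.24°, +142.34°, +145.96°, +152.08°.
Eastward gaps between consecutive values (wrapping around): 20.90°, 4.95°, 278.78°, 0.42°, 3.10°, 3.62°, 6.12°, 42.11°.
Largest gap = 278.78° ⇒ minimal covering band is its complement: 360° − 278.78° = 81.22°.
Band runs from +138.82° eastward to -139.96°, crossing the antimeridian.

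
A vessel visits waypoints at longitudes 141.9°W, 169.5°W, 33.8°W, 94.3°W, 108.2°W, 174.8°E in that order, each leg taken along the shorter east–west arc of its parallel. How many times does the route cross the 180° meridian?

Leg 1: -141.9° → -169.5°, shortest Δλ = -27.6° (west) — does not cross 180°.
Leg 2: -169.5° → -33.8°, shortest Δλ = 135.7° (east) — does not cross 180°.
Leg 3: -33.8° → -94.3°, shortest Δλ = -60.5° (west) — does not cross 180°.
Leg 4: -94.3° → -108.2°, shortest Δλ = -13.9° (west) — does not cross 180°.
Leg 5: -108.2° → +174.8°, shortest Δλ = -77.0° (west) — crosses 180°.
Total crossings: 1.

1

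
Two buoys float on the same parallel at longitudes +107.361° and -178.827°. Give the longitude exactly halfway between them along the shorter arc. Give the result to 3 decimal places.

Signed shortest Δλ from +107.361° to -178.827° is +73.812°.
Midpoint longitude = +107.361° + (+73.812°)/2 = +107.361° + 36.906° = +144.267°.
(The naïve average (+107.361 + -178.827)/2 = -35.733° is on the wrong side of the globe.)

+144.267°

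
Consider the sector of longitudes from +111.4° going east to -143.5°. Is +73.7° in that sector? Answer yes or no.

No

Band width going east from +111.4° to -143.5°: ((-143.5 − 111.4) mod 360) = 105.1°.
Offset of +73.7° east of the west edge: ((73.7 − 111.4) mod 360) = 322.3°.
322.3° > 105.1° ⇒ outside.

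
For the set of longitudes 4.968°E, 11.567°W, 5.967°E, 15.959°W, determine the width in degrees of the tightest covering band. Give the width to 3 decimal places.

Sort the longitudes: -15.959°, -11.567°, +4.968°, +5.967°.
Eastward gaps between consecutive values (wrapping around): 4.392°, 16.535°, 0.999°, 338.074°.
Largest gap = 338.074° ⇒ minimal covering band is its complement: 360° − 338.074° = 21.926°.
Band runs from -15.959° eastward to +5.967°.

21.926°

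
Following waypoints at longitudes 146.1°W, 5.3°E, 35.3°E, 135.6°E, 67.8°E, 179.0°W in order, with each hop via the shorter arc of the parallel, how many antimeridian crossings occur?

1

Leg 1: -146.1° → +5.3°, shortest Δλ = 151.4° (east) — does not cross 180°.
Leg 2: +5.3° → +35.3°, shortest Δλ = 30.0° (east) — does not cross 180°.
Leg 3: +35.3° → +135.6°, shortest Δλ = 100.3° (east) — does not cross 180°.
Leg 4: +135.6° → +67.8°, shortest Δλ = -67.8° (west) — does not cross 180°.
Leg 5: +67.8° → -179.0°, shortest Δλ = 113.2° (east) — crosses 180°.
Total crossings: 1.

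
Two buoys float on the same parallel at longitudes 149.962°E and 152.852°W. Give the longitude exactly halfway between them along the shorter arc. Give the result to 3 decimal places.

178.555°E

Signed shortest Δλ from +149.962° to -152.852° is +57.186°.
Midpoint longitude = +149.962° + (+57.186°)/2 = +149.962° + 28.593° = +178.555°.
(The naïve average (+149.962 + -152.852)/2 = -1.445° is on the wrong side of the globe.)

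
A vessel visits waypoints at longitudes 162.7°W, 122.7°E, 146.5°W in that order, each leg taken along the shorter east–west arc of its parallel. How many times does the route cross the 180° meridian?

2

Leg 1: -162.7° → +122.7°, shortest Δλ = -74.6° (west) — crosses 180°.
Leg 2: +122.7° → -146.5°, shortest Δλ = 90.8° (east) — crosses 180°.
Total crossings: 2.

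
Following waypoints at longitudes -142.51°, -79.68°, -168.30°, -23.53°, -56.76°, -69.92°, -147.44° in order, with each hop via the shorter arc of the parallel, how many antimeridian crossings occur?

Leg 1: -142.51° → -79.68°, shortest Δλ = 62.83° (east) — does not cross 180°.
Leg 2: -79.68° → -168.30°, shortest Δλ = -88.62° (west) — does not cross 180°.
Leg 3: -168.30° → -23.53°, shortest Δλ = 144.77° (east) — does not cross 180°.
Leg 4: -23.53° → -56.76°, shortest Δλ = -33.23° (west) — does not cross 180°.
Leg 5: -56.76° → -69.92°, shortest Δλ = -13.16° (west) — does not cross 180°.
Leg 6: -69.92° → -147.44°, shortest Δλ = -77.52° (west) — does not cross 180°.
Total crossings: 0.

0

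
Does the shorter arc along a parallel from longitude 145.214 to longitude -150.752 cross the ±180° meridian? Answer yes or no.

Yes

Naïve |-150.752 − 145.214| = 295.966° > 180°, so the shorter arc goes the other way round — across 180°.
Signed shortest Δλ = ((-150.752 − 145.214 + 180) mod 360) − 180 = 64.034°.
Going east by 64.034° from +145.214° passes through 180° before reaching -150.752°.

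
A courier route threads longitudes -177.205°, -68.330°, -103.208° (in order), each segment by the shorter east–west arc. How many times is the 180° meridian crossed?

Leg 1: -177.205° → -68.330°, shortest Δλ = 108.875° (east) — does not cross 180°.
Leg 2: -68.330° → -103.208°, shortest Δλ = -34.878° (west) — does not cross 180°.
Total crossings: 0.

0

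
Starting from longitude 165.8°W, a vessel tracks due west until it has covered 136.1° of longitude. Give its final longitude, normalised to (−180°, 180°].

Start at -165.8°; shift −136.1° → -301.9°.
-301.9° lies outside (−180°, 180°]; add 360° → +58.1°.

58.1°E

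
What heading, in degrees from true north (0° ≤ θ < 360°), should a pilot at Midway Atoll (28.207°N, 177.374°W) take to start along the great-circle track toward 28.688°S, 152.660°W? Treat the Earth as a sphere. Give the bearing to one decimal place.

155.4°

Δλ = -152.660 − -177.374 = 24.714°.
θ = atan2( sin Δλ · cos φ₂ , cos φ₁ · sin φ₂ − sin φ₁ · cos φ₂ · cos Δλ )
  = atan2(0.36677, -0.79969) = 155.362° → normalised to [0°, 360°): 155.362°.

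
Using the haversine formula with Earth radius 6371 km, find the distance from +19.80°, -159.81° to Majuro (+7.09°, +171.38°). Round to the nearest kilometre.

3413 km

Δλ = 171.38 − -159.81 = 331.19°; wrapped into (−180°, 180°]: -28.81°.
Δφ = 7.09 − 19.80 = -12.71°.
a = sin²(Δφ/2) + cos φ₁ · cos φ₂ · sin²(Δλ/2) = 0.070037.
c = 2·atan2(√a, √(1−a)) = 0.53567 rad → d = 6371·c ≈ 3412.75 km.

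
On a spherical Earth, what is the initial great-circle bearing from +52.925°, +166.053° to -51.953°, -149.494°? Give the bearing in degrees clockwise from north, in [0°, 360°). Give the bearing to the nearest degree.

152°

Δλ = -149.494 − 166.053 = -315.547°; wrapped into (−180°, 180°]: 44.453°.
θ = atan2( sin Δλ · cos φ₂ , cos φ₁ · sin φ₂ − sin φ₁ · cos φ₂ · cos Δλ )
  = atan2(0.43162, -0.82576) = 152.404° → normalised to [0°, 360°): 152.404°.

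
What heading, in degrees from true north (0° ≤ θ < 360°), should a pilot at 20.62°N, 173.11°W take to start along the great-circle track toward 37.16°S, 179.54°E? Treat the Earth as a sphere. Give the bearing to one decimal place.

Δλ = 179.54 − -173.11 = 352.65°; wrapped into (−180°, 180°]: -7.35°.
θ = atan2( sin Δλ · cos φ₂ , cos φ₁ · sin φ₂ − sin φ₁ · cos φ₂ · cos Δλ )
  = atan2(-0.10195, -0.84370) = -173.110° → normalised to [0°, 360°): 186.890°.

186.9°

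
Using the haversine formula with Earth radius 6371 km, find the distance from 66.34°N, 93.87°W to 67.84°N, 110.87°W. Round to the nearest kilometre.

752 km

Δλ = -110.87 − -93.87 = -17.00°.
Δφ = 67.84 − 66.34 = 1.50°.
a = sin²(Δφ/2) + cos φ₁ · cos φ₂ · sin²(Δλ/2) = 0.003478.
c = 2·atan2(√a, √(1−a)) = 0.11803 rad → d = 6371·c ≈ 751.94 km.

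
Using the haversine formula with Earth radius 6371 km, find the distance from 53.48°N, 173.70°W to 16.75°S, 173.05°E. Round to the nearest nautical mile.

Δλ = 173.05 − -173.70 = 346.75°; wrapped into (−180°, 180°]: -13.25°.
Δφ = -16.75 − 53.48 = -70.23°.
a = sin²(Δφ/2) + cos φ₁ · cos φ₂ · sin²(Δλ/2) = 0.338462.
c = 2·atan2(√a, √(1−a)) = 1.24182 rad → d = 6371·c ≈ 7911.63 km ≈ 4271.94 nmi.

4272 nmi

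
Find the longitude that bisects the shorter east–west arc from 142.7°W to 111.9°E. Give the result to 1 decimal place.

Signed shortest Δλ from -142.7° to +111.9° is -105.4°.
Midpoint longitude = -142.7° + (-105.4°)/2 = -142.7° − 52.7° = -195.4°.
Normalise into (−180°, 180°]: +164.6°.
(The naïve average (-142.7 + +111.9)/2 = -15.4° is on the wrong side of the globe.)

164.6°E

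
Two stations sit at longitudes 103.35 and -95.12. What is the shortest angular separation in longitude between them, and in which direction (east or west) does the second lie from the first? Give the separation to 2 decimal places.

Raw difference: -95.12 − 103.35 = -198.47°.
Normalise into (−180°, 180°]: -198.47° + 360° = 161.53°.
Positive ⇒ the second point lies to the east; separation 161.53°.

161.53° east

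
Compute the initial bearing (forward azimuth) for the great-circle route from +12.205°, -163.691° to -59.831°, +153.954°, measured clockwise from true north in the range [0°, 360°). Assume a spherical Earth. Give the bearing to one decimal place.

Δλ = 153.954 − -163.691 = 317.645°; wrapped into (−180°, 180°]: -42.355°.
θ = atan2( sin Δλ · cos φ₂ , cos φ₁ · sin φ₂ − sin φ₁ · cos φ₂ · cos Δλ )
  = atan2(-0.33858, -0.92352) = -159.866° → normalised to [0°, 360°): 200.134°.

200.1°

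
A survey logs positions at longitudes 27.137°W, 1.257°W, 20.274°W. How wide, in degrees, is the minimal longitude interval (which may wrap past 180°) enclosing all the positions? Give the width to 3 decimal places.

25.880°

Sort the longitudes: -27.137°, -20.274°, -1.257°.
Eastward gaps between consecutive values (wrapping around): 6.863°, 19.017°, 334.120°.
Largest gap = 334.120° ⇒ minimal covering band is its complement: 360° − 334.120° = 25.880°.
Band runs from -27.137° eastward to -1.257°.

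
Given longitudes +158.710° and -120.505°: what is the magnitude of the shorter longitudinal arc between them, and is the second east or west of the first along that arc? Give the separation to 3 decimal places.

Raw difference: -120.505 − 158.710 = -279.215°.
Normalise into (−180°, 180°]: -279.215° + 360° = 80.785°.
Positive ⇒ the second point lies to the east; separation 80.785°.

80.785° east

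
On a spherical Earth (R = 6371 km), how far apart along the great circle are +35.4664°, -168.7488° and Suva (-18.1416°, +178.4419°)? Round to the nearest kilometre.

Δλ = 178.4419 − -168.7488 = 347.1907°; wrapped into (−180°, 180°]: -12.8093°.
Δφ = -18.1416 − 35.4664 = -53.6080°.
a = sin²(Δφ/2) + cos φ₁ · cos φ₂ · sin²(Δλ/2) = 0.212977.
c = 2·atan2(√a, √(1−a)) = 0.95936 rad → d = 6371·c ≈ 6112.08 km.

6112 km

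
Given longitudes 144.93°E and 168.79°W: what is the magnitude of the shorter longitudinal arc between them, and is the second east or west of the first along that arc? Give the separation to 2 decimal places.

46.28° east

Raw difference: -168.79 − 144.93 = -313.72°.
Normalise into (−180°, 180°]: -313.72° + 360° = 46.28°.
Positive ⇒ the second point lies to the east; separation 46.28°.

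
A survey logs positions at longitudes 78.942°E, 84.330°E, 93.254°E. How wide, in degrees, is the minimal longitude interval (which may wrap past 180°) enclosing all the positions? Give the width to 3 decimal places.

Sort the longitudes: +78.942°, +84.330°, +93.254°.
Eastward gaps between consecutive values (wrapping around): 5.388°, 8.924°, 345.688°.
Largest gap = 345.688° ⇒ minimal covering band is its complement: 360° − 345.688° = 14.312°.
Band runs from +78.942° eastward to +93.254°.

14.312°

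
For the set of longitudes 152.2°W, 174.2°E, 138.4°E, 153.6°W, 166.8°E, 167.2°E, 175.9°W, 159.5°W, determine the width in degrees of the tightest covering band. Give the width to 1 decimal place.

69.4°

Sort the longitudes: -175.9°, -159.5°, -153.6°, -152.2°, +138.4°, +166.8°, +167.2°, +174.2°.
Eastward gaps between consecutive values (wrapping around): 16.4°, 5.9°, 1.4°, 290.6°, 28.4°, 0.4°, 7.0°, 9.9°.
Largest gap = 290.6° ⇒ minimal covering band is its complement: 360° − 290.6° = 69.4°.
Band runs from +138.4° eastward to -152.2°, crossing the antimeridian.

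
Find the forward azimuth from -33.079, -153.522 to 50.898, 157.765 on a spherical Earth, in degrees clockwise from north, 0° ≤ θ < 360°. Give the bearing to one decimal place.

Δλ = 157.765 − -153.522 = 311.287°; wrapped into (−180°, 180°]: -48.713°.
θ = atan2( sin Δλ · cos φ₂ , cos φ₁ · sin φ₂ − sin φ₁ · cos φ₂ · cos Δλ )
  = atan2(-0.47392, 0.87738) = -28.376° → normalised to [0°, 360°): 331.624°.

331.6°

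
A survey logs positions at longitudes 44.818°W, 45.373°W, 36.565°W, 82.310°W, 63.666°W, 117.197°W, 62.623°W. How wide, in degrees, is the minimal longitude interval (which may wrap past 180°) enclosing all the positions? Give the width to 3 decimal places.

80.632°

Sort the longitudes: -117.197°, -82.310°, -63.666°, -62.623°, -45.373°, -44.818°, -36.565°.
Eastward gaps between consecutive values (wrapping around): 34.887°, 18.644°, 1.043°, 17.250°, 0.555°, 8.253°, 279.368°.
Largest gap = 279.368° ⇒ minimal covering band is its complement: 360° − 279.368° = 80.632°.
Band runs from -117.197° eastward to -36.565°.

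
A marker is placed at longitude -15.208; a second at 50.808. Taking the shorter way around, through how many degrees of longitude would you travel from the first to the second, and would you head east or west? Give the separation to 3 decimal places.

66.016° east

Raw difference: 50.808 − -15.208 = 66.016°.
Normalise into (−180°, 180°]: 66.016° stays 66.016°.
Positive ⇒ the second point lies to the east; separation 66.016°.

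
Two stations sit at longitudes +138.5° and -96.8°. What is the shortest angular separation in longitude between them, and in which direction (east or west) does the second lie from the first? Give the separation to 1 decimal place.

Raw difference: -96.8 − 138.5 = -235.3°.
Normalise into (−180°, 180°]: -235.3° + 360° = 124.7°.
Positive ⇒ the second point lies to the east; separation 124.7°.

124.7° east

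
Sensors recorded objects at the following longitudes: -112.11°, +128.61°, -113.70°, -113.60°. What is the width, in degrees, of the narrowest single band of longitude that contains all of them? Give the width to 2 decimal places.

119.28°

Sort the longitudes: -113.70°, -113.60°, -112.11°, +128.61°.
Eastward gaps between consecutive values (wrapping around): 0.10°, 1.49°, 240.72°, 117.69°.
Largest gap = 240.72° ⇒ minimal covering band is its complement: 360° − 240.72° = 119.28°.
Band runs from +128.61° eastward to -112.11°, crossing the antimeridian.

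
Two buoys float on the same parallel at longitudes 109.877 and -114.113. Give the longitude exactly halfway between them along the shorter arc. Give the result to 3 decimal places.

+177.882°

Signed shortest Δλ from +109.877° to -114.113° is +136.010°.
Midpoint longitude = +109.877° + (+136.010°)/2 = +109.877° + 68.005° = +177.882°.
(The naïve average (+109.877 + -114.113)/2 = -2.118° is on the wrong side of the globe.)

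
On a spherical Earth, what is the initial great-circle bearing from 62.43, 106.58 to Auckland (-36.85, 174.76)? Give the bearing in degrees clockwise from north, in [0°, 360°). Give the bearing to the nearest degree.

126°

Δλ = 174.76 − 106.58 = 68.18°.
θ = atan2( sin Δλ · cos φ₂ , cos φ₁ · sin φ₂ − sin φ₁ · cos φ₂ · cos Δλ )
  = atan2(0.74288, -0.54123) = 126.075° → normalised to [0°, 360°): 126.075°.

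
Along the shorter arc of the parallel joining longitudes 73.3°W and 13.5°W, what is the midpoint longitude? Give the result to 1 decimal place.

Signed shortest Δλ from -73.3° to -13.5° is +59.8°.
Midpoint longitude = -73.3° + (+59.8°)/2 = -73.3° + 29.9° = -43.4°.

43.4°W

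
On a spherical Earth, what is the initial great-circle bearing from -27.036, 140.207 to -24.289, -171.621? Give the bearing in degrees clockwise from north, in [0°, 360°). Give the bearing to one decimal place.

Δλ = -171.621 − 140.207 = -311.828°; wrapped into (−180°, 180°]: 48.172°.
θ = atan2( sin Δλ · cos φ₂ , cos φ₁ · sin φ₂ − sin φ₁ · cos φ₂ · cos Δλ )
  = atan2(0.67919, -0.09008) = 97.555° → normalised to [0°, 360°): 97.555°.

97.6°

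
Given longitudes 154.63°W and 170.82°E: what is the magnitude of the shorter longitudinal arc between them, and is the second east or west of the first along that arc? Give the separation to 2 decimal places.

Raw difference: 170.82 − -154.63 = 325.45°.
Normalise into (−180°, 180°]: 325.45° − 360° = -34.55°.
Negative ⇒ the second point lies to the west; separation 34.55°.

34.55° west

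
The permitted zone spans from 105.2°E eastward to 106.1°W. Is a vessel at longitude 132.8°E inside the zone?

Yes

Band width going east from +105.2° to -106.1°: ((-106.1 − 105.2) mod 360) = 148.7°.
Offset of +132.8° east of the west edge: ((132.8 − 105.2) mod 360) = 27.6°.
27.6° ≤ 148.7° ⇒ inside.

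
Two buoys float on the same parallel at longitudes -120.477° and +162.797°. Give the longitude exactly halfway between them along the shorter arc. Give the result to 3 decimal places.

Signed shortest Δλ from -120.477° to +162.797° is -76.726°.
Midpoint longitude = -120.477° + (-76.726°)/2 = -120.477° − 38.363° = -158.840°.
(The naïve average (-120.477 + +162.797)/2 = 21.16° is on the wrong side of the globe.)

-158.840°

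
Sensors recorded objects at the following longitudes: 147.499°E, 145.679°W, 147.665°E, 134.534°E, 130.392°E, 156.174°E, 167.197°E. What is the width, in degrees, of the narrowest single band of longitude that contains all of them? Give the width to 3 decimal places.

83.929°

Sort the longitudes: -145.679°, +130.392°, +134.534°, +147.499°, +147.665°, +156.174°, +167.197°.
Eastward gaps between consecutive values (wrapping around): 276.071°, 4.142°, 12.965°, 0.166°, 8.509°, 11.023°, 47.124°.
Largest gap = 276.071° ⇒ minimal covering band is its complement: 360° − 276.071° = 83.929°.
Band runs from +130.392° eastward to -145.679°, crossing the antimeridian.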